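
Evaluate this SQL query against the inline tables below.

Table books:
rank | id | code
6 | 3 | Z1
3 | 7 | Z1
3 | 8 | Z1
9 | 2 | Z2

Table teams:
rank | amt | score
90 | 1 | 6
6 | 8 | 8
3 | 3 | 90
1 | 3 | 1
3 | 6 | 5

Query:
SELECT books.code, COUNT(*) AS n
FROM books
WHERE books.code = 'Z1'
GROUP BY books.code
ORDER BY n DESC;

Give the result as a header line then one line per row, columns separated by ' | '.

After WHERE (3 rows):
books.rank | books.id | books.code
6 | 3 | Z1
3 | 7 | Z1
3 | 8 | Z1
After GROUP BY (1 rows):
books.code | n
Z1 | 3
After ORDER BY (1 rows):
books.code | n
Z1 | 3

== RESULT ==
books.code | n
Z1 | 3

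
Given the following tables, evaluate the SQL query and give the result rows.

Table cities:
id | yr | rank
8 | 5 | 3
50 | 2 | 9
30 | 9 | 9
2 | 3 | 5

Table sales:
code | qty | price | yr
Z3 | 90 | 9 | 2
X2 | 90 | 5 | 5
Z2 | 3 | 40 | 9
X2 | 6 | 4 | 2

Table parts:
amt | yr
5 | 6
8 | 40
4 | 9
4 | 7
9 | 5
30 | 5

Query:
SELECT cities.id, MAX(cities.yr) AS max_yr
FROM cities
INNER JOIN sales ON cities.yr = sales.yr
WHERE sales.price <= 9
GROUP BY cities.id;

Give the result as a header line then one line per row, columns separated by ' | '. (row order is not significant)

After JOIN sales (4 rows):
cities.id | cities.yr | cities.rank | sales.code | sales.qty | sales.price | sales.yr
8 | 5 | 3 | X2 | 90 | 5 | 5
50 | 2 | 9 | Z3 | 90 | 9 | 2
50 | 2 | 9 | X2 | 6 | 4 | 2
30 | 9 | 9 | Z2 | 3 | 40 | 9
After WHERE (3 rows):
cities.id | cities.yr | cities.rank | sales.code | sales.qty | sales.price | sales.yr
8 | 5 | 3 | X2 | 90 | 5 | 5
50 | 2 | 9 | Z3 | 90 | 9 | 2
50 | 2 | 9 | X2 | 6 | 4 | 2
After GROUP BY (2 rows):
cities.id | max_yr
8 | 5
50 | 2

== RESULT ==
cities.id | max_yr
8 | 5
50 | 2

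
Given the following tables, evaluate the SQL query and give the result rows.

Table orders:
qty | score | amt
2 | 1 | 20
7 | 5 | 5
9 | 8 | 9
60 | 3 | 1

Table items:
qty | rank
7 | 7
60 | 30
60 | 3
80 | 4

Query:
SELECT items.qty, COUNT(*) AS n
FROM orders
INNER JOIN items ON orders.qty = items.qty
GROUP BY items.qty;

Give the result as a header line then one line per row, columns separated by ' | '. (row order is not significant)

== RESULT ==
items.qty | n
7 | 1
60 | 2

Derivation:
After JOIN items (3 rows):
orders.qty | orders.score | orders.amt | items.qty | items.rank
7 | 5 | 5 | 7 | 7
60 | 3 | 1 | 60 | 30
60 | 3 | 1 | 60 | 3
After GROUP BY (2 rows):
items.qty | n
7 | 1
60 | 2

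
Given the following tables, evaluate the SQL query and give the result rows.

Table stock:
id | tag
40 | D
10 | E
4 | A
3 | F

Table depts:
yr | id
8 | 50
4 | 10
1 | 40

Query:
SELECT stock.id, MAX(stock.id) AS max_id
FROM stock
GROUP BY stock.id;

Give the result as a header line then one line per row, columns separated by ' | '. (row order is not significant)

After GROUP BY (4 rows):
stock.id | max_id
40 | 40
10 | 10
4 | 4
3 | 3

== RESULT ==
stock.id | max_id
40 | 40
10 | 10
4 | 4
3 | 3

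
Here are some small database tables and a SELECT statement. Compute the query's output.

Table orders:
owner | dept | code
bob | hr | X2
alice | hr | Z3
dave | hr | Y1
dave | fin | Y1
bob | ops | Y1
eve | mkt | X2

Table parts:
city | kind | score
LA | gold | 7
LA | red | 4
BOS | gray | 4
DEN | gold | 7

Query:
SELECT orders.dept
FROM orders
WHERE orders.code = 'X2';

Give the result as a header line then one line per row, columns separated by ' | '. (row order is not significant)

After WHERE (2 rows):
orders.owner | orders.dept | orders.code
bob | hr | X2
eve | mkt | X2
After SELECT (2 rows):
orders.dept
hr
mkt

== RESULT ==
orders.dept
hr
mkt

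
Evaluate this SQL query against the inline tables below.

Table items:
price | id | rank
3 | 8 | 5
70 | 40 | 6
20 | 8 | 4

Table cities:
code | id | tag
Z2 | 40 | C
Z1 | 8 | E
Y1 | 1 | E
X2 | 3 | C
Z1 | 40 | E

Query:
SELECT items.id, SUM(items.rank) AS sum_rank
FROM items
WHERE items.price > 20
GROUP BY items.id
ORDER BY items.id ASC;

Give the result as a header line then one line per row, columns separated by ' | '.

After WHERE (1 rows):
items.price | items.id | items.rank
70 | 40 | 6
After GROUP BY (1 rows):
items.id | sum_rank
40 | 6
After ORDER BY (1 rows):
items.id | sum_rank
40 | 6

== RESULT ==
items.id | sum_rank
40 | 6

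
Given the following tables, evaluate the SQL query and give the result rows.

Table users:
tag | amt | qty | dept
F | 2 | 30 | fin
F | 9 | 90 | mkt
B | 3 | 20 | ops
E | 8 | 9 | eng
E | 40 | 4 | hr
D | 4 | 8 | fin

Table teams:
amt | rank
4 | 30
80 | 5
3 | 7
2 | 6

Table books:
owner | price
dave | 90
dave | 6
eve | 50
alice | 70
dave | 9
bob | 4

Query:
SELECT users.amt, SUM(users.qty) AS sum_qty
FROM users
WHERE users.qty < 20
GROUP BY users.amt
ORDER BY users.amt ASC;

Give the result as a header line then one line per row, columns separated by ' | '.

After WHERE (3 rows):
users.tag | users.amt | users.qty | users.dept
E | 8 | 9 | eng
E | 40 | 4 | hr
D | 4 | 8 | fin
After GROUP BY (3 rows):
users.amt | sum_qty
8 | 9
40 | 4
4 | 8
After ORDER BY (3 rows):
users.amt | sum_qty
4 | 8
8 | 9
40 | 4

== RESULT ==
users.amt | sum_qty
4 | 8
8 | 9
40 | 4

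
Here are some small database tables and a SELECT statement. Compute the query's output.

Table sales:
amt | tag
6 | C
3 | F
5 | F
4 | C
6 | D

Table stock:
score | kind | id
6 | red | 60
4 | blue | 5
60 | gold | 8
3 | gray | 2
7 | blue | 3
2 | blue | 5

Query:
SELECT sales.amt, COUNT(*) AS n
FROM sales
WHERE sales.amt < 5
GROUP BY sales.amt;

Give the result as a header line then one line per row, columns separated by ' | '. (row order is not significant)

After WHERE (2 rows):
sales.amt | sales.tag
3 | F
4 | C
After GROUP BY (2 rows):
sales.amt | n
3 | 1
4 | 1

== RESULT ==
sales.amt | n
3 | 1
4 | 1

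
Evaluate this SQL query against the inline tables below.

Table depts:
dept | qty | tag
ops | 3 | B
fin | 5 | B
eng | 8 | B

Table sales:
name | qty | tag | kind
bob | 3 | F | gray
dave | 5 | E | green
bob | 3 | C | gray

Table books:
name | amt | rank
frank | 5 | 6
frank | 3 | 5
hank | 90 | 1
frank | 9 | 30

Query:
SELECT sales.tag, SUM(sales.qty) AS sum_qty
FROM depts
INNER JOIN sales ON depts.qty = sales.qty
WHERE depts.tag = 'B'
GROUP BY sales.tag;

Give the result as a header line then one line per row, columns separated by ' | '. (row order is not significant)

== RESULT ==
sales.tag | sum_qty
F | 3
C | 3
E | 5

Derivation:
After JOIN sales (3 rows):
depts.dept | depts.qty | depts.tag | sales.name | sales.qty | sales.tag | sales.kind
ops | 3 | B | bob | 3 | F | gray
ops | 3 | B | bob | 3 | C | gray
fin | 5 | B | dave | 5 | E | green
After WHERE (3 rows):
depts.dept | depts.qty | depts.tag | sales.name | sales.qty | sales.tag | sales.kind
ops | 3 | B | bob | 3 | F | gray
ops | 3 | B | bob | 3 | C | gray
fin | 5 | B | dave | 5 | E | green
After GROUP BY (3 rows):
sales.tag | sum_qty
F | 3
C | 3
E | 5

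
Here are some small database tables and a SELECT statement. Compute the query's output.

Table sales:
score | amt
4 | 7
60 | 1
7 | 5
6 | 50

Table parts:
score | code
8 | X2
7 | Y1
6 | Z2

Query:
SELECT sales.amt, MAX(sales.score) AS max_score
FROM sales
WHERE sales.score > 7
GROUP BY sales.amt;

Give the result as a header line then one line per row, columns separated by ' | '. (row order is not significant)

After WHERE (1 rows):
sales.score | sales.amt
60 | 1
After GROUP BY (1 rows):
sales.amt | max_score
1 | 60

== RESULT ==
sales.amt | max_score
1 | 60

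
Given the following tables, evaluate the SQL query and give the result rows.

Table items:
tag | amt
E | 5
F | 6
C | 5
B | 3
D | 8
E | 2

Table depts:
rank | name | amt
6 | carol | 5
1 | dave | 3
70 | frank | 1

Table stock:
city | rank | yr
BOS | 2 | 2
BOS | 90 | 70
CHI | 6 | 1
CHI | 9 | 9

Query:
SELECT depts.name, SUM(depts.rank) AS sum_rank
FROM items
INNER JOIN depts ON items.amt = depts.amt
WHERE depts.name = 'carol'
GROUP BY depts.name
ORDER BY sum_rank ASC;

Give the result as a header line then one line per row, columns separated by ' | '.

== RESULT ==
depts.name | sum_rank
carol | 12

Derivation:
After JOIN depts (3 rows):
items.tag | items.amt | depts.rank | depts.name | depts.amt
E | 5 | 6 | carol | 5
C | 5 | 6 | carol | 5
B | 3 | 1 | dave | 3
After WHERE (2 rows):
items.tag | items.amt | depts.rank | depts.name | depts.amt
E | 5 | 6 | carol | 5
C | 5 | 6 | carol | 5
After GROUP BY (1 rows):
depts.name | sum_rank
carol | 12
After ORDER BY (1 rows):
depts.name | sum_rank
carol | 12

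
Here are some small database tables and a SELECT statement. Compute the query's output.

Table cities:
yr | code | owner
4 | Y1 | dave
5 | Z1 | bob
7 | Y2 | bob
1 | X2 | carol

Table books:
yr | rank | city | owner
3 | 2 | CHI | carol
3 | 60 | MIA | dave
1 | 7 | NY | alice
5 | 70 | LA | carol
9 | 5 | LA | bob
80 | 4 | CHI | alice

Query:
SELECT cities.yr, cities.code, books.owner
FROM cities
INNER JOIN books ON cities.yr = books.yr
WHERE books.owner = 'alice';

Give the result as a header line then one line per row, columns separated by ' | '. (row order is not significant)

== RESULT ==
cities.yr | cities.code | books.owner
1 | X2 | alice

Derivation:
After JOIN books (2 rows):
cities.yr | cities.code | cities.owner | books.yr | books.rank | books.city | books.owner
5 | Z1 | bob | 5 | 70 | LA | carol
1 | X2 | carol | 1 | 7 | NY | alice
After WHERE (1 rows):
cities.yr | cities.code | cities.owner | books.yr | books.rank | books.city | books.owner
1 | X2 | carol | 1 | 7 | NY | alice
After SELECT (1 rows):
cities.yr | cities.code | books.owner
1 | X2 | alice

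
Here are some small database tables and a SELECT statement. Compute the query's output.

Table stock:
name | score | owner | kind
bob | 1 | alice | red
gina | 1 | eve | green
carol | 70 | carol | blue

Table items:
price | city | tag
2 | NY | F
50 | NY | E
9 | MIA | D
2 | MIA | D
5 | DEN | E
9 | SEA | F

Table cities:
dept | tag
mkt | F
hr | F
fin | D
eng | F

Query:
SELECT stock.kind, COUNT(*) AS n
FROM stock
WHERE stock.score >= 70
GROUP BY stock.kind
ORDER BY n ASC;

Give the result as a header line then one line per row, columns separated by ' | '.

== RESULT ==
stock.kind | n
blue | 1

Derivation:
After WHERE (1 rows):
stock.name | stock.score | stock.owner | stock.kind
carol | 70 | carol | blue
After GROUP BY (1 rows):
stock.kind | n
blue | 1
After ORDER BY (1 rows):
stock.kind | n
blue | 1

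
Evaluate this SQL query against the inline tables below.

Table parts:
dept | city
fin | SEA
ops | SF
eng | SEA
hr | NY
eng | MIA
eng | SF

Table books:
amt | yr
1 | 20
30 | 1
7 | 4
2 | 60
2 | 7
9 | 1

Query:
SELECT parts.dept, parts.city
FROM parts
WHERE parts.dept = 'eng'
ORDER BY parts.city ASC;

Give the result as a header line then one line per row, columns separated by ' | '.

After WHERE (3 rows):
parts.dept | parts.city
eng | SEA
eng | MIA
eng | SF
After SELECT (3 rows):
parts.dept | parts.city
eng | SEA
eng | MIA
eng | SF
After ORDER BY (3 rows):
parts.dept | parts.city
eng | MIA
eng | SEA
eng | SF

== RESULT ==
parts.dept | parts.city
eng | MIA
eng | SEA
eng | SF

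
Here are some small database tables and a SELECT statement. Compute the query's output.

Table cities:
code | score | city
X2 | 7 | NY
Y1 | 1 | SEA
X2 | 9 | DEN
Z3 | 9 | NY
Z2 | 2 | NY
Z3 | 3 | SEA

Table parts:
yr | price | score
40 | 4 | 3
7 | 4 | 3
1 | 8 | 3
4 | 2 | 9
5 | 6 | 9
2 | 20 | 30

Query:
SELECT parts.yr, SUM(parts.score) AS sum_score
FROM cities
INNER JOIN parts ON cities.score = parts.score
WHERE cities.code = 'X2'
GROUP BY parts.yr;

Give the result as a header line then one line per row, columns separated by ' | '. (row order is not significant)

After JOIN parts (7 rows):
cities.code | cities.score | cities.city | parts.yr | parts.price | parts.score
X2 | 9 | DEN | 4 | 2 | 9
X2 | 9 | DEN | 5 | 6 | 9
Z3 | 9 | NY | 4 | 2 | 9
Z3 | 9 | NY | 5 | 6 | 9
Z3 | 3 | SEA | 40 | 4 | 3
Z3 | 3 | SEA | 7 | 4 | 3
Z3 | 3 | SEA | 1 | 8 | 3
After WHERE (2 rows):
cities.code | cities.score | cities.city | parts.yr | parts.price | parts.score
X2 | 9 | DEN | 4 | 2 | 9
X2 | 9 | DEN | 5 | 6 | 9
After GROUP BY (2 rows):
parts.yr | sum_score
4 | 9
5 | 9

== RESULT ==
parts.yr | sum_score
4 | 9
5 | 9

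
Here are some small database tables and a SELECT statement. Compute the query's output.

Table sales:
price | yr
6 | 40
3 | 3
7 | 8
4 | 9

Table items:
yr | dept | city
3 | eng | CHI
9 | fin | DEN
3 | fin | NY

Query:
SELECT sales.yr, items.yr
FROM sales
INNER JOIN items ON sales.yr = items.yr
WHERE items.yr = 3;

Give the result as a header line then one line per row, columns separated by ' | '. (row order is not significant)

After JOIN items (3 rows):
sales.price | sales.yr | items.yr | items.dept | items.city
3 | 3 | 3 | eng | CHI
3 | 3 | 3 | fin | NY
4 | 9 | 9 | fin | DEN
After WHERE (2 rows):
sales.price | sales.yr | items.yr | items.dept | items.city
3 | 3 | 3 | eng | CHI
3 | 3 | 3 | fin | NY
After SELECT (2 rows):
sales.yr | items.yr
3 | 3
3 | 3

== RESULT ==
sales.yr | items.yr
3 | 3
3 | 3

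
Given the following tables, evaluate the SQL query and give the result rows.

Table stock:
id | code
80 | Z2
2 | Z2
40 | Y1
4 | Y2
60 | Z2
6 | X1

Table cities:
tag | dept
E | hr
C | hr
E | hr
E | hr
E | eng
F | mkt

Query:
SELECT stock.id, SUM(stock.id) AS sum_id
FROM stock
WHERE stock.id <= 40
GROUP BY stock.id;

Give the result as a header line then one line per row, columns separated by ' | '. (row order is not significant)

== RESULT ==
stock.id | sum_id
2 | 2
40 | 40
4 | 4
6 | 6

Derivation:
After WHERE (4 rows):
stock.id | stock.code
2 | Z2
40 | Y1
4 | Y2
6 | X1
After GROUP BY (4 rows):
stock.id | sum_id
2 | 2
40 | 40
4 | 4
6 | 6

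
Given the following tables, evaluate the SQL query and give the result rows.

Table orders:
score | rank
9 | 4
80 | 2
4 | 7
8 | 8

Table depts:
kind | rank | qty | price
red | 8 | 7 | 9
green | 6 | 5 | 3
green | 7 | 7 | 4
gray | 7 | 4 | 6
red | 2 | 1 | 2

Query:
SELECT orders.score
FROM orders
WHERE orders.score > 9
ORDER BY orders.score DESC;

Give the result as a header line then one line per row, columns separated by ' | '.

== RESULT ==
orders.score
80

Derivation:
After WHERE (1 rows):
orders.score | orders.rank
80 | 2
After SELECT (1 rows):
orders.score
80
After ORDER BY (1 rows):
orders.score
80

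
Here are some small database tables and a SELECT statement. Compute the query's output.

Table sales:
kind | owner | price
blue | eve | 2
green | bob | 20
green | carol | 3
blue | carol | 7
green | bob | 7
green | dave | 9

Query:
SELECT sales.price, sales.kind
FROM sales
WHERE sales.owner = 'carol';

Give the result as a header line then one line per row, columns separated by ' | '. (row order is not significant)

After WHERE (2 rows):
sales.kind | sales.owner | sales.price
green | carol | 3
blue | carol | 7
After SELECT (2 rows):
sales.price | sales.kind
3 | green
7 | blue

== RESULT ==
sales.price | sales.kind
3 | green
7 | blue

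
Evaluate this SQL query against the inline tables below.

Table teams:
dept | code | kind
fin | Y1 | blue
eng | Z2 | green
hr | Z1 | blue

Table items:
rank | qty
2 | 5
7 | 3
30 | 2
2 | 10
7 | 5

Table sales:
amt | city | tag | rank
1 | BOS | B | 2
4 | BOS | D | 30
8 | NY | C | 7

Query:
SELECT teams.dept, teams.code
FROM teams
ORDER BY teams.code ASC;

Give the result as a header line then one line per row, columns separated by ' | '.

== RESULT ==
teams.dept | teams.code
fin | Y1
hr | Z1
eng | Z2

Derivation:
After SELECT (3 rows):
teams.dept | teams.code
fin | Y1
eng | Z2
hr | Z1
After ORDER BY (3 rows):
teams.dept | teams.code
fin | Y1
hr | Z1
eng | Z2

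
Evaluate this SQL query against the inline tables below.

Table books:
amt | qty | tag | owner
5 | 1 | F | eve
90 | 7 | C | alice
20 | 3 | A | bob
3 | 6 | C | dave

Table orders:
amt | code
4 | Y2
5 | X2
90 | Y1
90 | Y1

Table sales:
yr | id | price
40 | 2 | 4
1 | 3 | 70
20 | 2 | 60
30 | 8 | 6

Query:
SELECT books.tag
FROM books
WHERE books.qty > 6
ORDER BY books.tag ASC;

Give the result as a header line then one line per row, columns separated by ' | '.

== RESULT ==
books.tag
C

Derivation:
After WHERE (1 rows):
books.amt | books.qty | books.tag | books.owner
90 | 7 | C | alice
After SELECT (1 rows):
books.tag
C
After ORDER BY (1 rows):
books.tag
C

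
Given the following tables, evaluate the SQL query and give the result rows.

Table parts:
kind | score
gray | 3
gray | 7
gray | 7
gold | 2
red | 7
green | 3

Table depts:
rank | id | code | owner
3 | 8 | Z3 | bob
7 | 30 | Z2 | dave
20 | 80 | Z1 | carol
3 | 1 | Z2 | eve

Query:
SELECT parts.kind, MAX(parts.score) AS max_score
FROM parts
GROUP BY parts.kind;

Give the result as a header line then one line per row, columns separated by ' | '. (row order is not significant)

== RESULT ==
parts.kind | max_score
gray | 7
gold | 2
red | 7
green | 3

Derivation:
After GROUP BY (4 rows):
parts.kind | max_score
gray | 7
gold | 2
red | 7
green | 3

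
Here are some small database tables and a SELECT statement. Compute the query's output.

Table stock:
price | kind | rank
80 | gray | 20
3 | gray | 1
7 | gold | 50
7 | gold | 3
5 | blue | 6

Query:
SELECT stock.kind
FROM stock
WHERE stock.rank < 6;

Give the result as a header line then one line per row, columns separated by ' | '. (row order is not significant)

== RESULT ==
stock.kind
gray
gold

Derivation:
After WHERE (2 rows):
stock.price | stock.kind | stock.rank
3 | gray | 1
7 | gold | 3
After SELECT (2 rows):
stock.kind
gray
gold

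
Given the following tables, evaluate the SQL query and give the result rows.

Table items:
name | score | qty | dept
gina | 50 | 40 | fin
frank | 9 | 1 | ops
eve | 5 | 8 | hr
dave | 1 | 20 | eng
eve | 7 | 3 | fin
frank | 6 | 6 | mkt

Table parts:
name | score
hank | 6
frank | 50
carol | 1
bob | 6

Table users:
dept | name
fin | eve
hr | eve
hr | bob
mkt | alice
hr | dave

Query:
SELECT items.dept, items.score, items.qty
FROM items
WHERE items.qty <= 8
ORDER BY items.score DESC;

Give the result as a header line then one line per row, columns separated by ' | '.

After WHERE (4 rows):
items.name | items.score | items.qty | items.dept
frank | 9 | 1 | ops
eve | 5 | 8 | hr
eve | 7 | 3 | fin
frank | 6 | 6 | mkt
After SELECT (4 rows):
items.dept | items.score | items.qty
ops | 9 | 1
hr | 5 | 8
fin | 7 | 3
mkt | 6 | 6
After ORDER BY (4 rows):
items.dept | items.score | items.qty
ops | 9 | 1
fin | 7 | 3
mkt | 6 | 6
hr | 5 | 8

== RESULT ==
items.dept | items.score | items.qty
ops | 9 | 1
fin | 7 | 3
mkt | 6 | 6
hr | 5 | 8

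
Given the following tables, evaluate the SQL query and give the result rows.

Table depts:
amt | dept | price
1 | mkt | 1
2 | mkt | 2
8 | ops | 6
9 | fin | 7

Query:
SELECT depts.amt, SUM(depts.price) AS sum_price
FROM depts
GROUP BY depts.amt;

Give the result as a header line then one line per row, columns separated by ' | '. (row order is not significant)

After GROUP BY (4 rows):
depts.amt | sum_price
1 | 1
2 | 2
8 | 6
9 | 7

== RESULT ==
depts.amt | sum_price
1 | 1
2 | 2
8 | 6
9 | 7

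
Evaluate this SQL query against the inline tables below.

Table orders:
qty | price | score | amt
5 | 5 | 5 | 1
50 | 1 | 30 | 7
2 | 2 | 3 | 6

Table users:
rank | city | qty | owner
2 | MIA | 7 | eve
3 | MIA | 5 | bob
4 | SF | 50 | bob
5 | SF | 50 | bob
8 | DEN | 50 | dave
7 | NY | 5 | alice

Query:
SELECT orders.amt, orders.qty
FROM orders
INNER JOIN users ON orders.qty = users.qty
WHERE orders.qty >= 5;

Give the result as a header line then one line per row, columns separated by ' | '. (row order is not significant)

After JOIN users (5 rows):
orders.qty | orders.price | orders.score | orders.amt | users.rank | users.city | users.qty | users.owner
5 | 5 | 5 | 1 | 3 | MIA | 5 | bob
5 | 5 | 5 | 1 | 7 | NY | 5 | alice
50 | 1 | 30 | 7 | 4 | SF | 50 | bob
50 | 1 | 30 | 7 | 5 | SF | 50 | bob
50 | 1 | 30 | 7 | 8 | DEN | 50 | dave
After WHERE (5 rows):
orders.qty | orders.price | orders.score | orders.amt | users.rank | users.city | users.qty | users.owner
5 | 5 | 5 | 1 | 3 | MIA | 5 | bob
5 | 5 | 5 | 1 | 7 | NY | 5 | alice
50 | 1 | 30 | 7 | 4 | SF | 50 | bob
50 | 1 | 30 | 7 | 5 | SF | 50 | bob
50 | 1 | 30 | 7 | 8 | DEN | 50 | dave
After SELECT (5 rows):
orders.amt | orders.qty
1 | 5
1 | 5
7 | 50
7 | 50
7 | 50

== RESULT ==
orders.amt | orders.qty
1 | 5
1 | 5
7 | 50
7 | 50
7 | 50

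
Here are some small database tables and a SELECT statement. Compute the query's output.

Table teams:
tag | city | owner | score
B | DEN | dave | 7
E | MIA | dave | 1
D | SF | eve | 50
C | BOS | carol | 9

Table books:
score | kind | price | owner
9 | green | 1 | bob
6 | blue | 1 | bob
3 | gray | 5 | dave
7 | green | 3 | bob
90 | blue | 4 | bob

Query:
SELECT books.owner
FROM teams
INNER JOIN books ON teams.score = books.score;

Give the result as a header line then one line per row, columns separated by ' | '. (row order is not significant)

After JOIN books (2 rows):
teams.tag | teams.city | teams.owner | teams.score | books.score | books.kind | books.price | books.owner
B | DEN | dave | 7 | 7 | green | 3 | bob
C | BOS | carol | 9 | 9 | green | 1 | bob
After SELECT (2 rows):
books.owner
bob
bob

== RESULT ==
books.owner
bob
bob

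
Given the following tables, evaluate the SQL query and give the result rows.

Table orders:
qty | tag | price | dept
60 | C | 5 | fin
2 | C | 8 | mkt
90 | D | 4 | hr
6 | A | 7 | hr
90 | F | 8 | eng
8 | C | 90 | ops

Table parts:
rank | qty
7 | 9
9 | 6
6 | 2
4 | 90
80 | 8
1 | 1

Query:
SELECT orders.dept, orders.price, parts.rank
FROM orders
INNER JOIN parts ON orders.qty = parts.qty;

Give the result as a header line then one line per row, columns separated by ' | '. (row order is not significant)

After JOIN parts (5 rows):
orders.qty | orders.tag | orders.price | orders.dept | parts.rank | parts.qty
2 | C | 8 | mkt | 6 | 2
90 | D | 4 | hr | 4 | 90
6 | A | 7 | hr | 9 | 6
90 | F | 8 | eng | 4 | 90
8 | C | 90 | ops | 80 | 8
After SELECT (5 rows):
orders.dept | orders.price | parts.rank
mkt | 8 | 6
hr | 4 | 4
hr | 7 | 9
eng | 8 | 4
ops | 90 | 80

== RESULT ==
orders.dept | orders.price | parts.rank
mkt | 8 | 6
hr | 4 | 4
hr | 7 | 9
eng | 8 | 4
ops | 90 | 80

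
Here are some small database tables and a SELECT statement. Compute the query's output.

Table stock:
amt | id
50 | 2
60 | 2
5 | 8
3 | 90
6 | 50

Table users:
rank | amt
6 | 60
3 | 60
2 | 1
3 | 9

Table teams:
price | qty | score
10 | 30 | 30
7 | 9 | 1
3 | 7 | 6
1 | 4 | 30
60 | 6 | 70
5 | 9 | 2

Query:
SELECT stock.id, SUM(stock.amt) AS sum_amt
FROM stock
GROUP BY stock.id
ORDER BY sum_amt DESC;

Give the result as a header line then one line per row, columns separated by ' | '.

After GROUP BY (4 rows):
stock.id | sum_amt
2 | 110
8 | 5
90 | 3
50 | 6
After ORDER BY (4 rows):
stock.id | sum_amt
2 | 110
50 | 6
8 | 5
90 | 3

== RESULT ==
stock.id | sum_amt
2 | 110
50 | 6
8 | 5
90 | 3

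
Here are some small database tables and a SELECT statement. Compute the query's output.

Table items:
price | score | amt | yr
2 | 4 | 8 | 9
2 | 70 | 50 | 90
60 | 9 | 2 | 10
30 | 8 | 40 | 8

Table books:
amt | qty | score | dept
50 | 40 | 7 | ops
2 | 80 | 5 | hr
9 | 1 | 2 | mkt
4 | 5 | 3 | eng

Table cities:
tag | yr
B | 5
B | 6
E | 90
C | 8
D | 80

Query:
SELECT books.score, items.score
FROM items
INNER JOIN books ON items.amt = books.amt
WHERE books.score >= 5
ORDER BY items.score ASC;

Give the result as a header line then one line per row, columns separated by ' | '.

After JOIN books (2 rows):
items.price | items.score | items.amt | items.yr | books.amt | books.qty | books.score | books.dept
2 | 70 | 50 | 90 | 50 | 40 | 7 | ops
60 | 9 | 2 | 10 | 2 | 80 | 5 | hr
After WHERE (2 rows):
items.price | items.score | items.amt | items.yr | books.amt | books.qty | books.score | books.dept
2 | 70 | 50 | 90 | 50 | 40 | 7 | ops
60 | 9 | 2 | 10 | 2 | 80 | 5 | hr
After SELECT (2 rows):
books.score | items.score
7 | 70
5 | 9
After ORDER BY (2 rows):
books.score | items.score
5 | 9
7 | 70

== RESULT ==
books.score | items.score
5 | 9
7 | 70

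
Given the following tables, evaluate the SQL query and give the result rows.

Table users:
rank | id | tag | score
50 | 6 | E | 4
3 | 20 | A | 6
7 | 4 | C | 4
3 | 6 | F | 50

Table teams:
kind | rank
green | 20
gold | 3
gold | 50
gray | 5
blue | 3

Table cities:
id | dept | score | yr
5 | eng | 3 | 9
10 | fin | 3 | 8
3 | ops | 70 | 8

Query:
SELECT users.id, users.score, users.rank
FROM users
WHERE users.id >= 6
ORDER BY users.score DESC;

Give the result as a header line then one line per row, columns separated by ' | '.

== RESULT ==
users.id | users.score | users.rank
6 | 50 | 3
20 | 6 | 3
6 | 4 | 50

Derivation:
After WHERE (3 rows):
users.rank | users.id | users.tag | users.score
50 | 6 | E | 4
3 | 20 | A | 6
3 | 6 | F | 50
After SELECT (3 rows):
users.id | users.score | users.rank
6 | 4 | 50
20 | 6 | 3
6 | 50 | 3
After ORDER BY (3 rows):
users.id | users.score | users.rank
6 | 50 | 3
20 | 6 | 3
6 | 4 | 50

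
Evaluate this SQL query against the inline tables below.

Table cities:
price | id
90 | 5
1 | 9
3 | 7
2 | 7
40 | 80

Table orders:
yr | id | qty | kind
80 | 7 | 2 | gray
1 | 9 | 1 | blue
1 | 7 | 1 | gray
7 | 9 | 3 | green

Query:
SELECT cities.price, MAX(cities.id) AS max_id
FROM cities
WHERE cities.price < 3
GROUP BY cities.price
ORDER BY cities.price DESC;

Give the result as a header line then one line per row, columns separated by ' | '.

== RESULT ==
cities.price | max_id
2 | 7
1 | 9

Derivation:
After WHERE (2 rows):
cities.price | cities.id
1 | 9
2 | 7
After GROUP BY (2 rows):
cities.price | max_id
1 | 9
2 | 7
After ORDER BY (2 rows):
cities.price | max_id
2 | 7
1 | 9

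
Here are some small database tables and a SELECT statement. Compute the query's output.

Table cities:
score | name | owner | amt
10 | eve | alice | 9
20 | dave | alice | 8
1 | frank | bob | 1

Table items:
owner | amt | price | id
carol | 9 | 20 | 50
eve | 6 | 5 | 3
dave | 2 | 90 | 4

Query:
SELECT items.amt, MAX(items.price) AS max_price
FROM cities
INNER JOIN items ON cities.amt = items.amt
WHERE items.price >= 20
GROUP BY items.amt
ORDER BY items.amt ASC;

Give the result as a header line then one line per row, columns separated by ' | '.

After JOIN items (1 rows):
cities.score | cities.name | cities.owner | cities.amt | items.owner | items.amt | items.price | items.id
10 | eve | alice | 9 | carol | 9 | 20 | 50
After WHERE (1 rows):
cities.score | cities.name | cities.owner | cities.amt | items.owner | items.amt | items.price | items.id
10 | eve | alice | 9 | carol | 9 | 20 | 50
After GROUP BY (1 rows):
items.amt | max_price
9 | 20
After ORDER BY (1 rows):
items.amt | max_price
9 | 20

== RESULT ==
items.amt | max_price
9 | 20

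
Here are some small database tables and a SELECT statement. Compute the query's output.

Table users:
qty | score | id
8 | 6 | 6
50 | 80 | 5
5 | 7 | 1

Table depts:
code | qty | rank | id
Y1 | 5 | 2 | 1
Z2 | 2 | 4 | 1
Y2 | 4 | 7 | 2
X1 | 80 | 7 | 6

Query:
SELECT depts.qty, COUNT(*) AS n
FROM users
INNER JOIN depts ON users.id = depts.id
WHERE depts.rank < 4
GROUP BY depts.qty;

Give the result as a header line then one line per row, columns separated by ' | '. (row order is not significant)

== RESULT ==
depts.qty | n
5 | 1

Derivation:
After JOIN depts (3 rows):
users.qty | users.score | users.id | depts.code | depts.qty | depts.rank | depts.id
8 | 6 | 6 | X1 | 80 | 7 | 6
5 | 7 | 1 | Y1 | 5 | 2 | 1
5 | 7 | 1 | Z2 | 2 | 4 | 1
After WHERE (1 rows):
users.qty | users.score | users.id | depts.code | depts.qty | depts.rank | depts.id
5 | 7 | 1 | Y1 | 5 | 2 | 1
After GROUP BY (1 rows):
depts.qty | n
5 | 1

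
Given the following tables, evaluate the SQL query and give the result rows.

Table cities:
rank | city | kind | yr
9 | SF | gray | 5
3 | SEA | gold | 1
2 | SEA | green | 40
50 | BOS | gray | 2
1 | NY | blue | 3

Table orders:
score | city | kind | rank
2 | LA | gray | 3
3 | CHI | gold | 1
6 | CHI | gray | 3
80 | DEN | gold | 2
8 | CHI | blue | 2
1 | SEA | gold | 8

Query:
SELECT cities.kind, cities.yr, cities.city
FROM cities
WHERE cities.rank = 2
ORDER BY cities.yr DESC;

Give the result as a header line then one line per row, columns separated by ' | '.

After WHERE (1 rows):
cities.rank | cities.city | cities.kind | cities.yr
2 | SEA | green | 40
After SELECT (1 rows):
cities.kind | cities.yr | cities.city
green | 40 | SEA
After ORDER BY (1 rows):
cities.kind | cities.yr | cities.city
green | 40 | SEA

== RESULT ==
cities.kind | cities.yr | cities.city
green | 40 | SEA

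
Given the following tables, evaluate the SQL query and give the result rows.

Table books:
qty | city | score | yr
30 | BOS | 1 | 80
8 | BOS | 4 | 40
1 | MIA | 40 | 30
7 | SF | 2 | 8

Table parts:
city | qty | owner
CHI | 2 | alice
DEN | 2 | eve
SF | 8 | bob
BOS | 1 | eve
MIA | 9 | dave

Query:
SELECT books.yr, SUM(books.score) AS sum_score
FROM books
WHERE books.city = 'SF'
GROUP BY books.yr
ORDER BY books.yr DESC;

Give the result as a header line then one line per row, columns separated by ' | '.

== RESULT ==
books.yr | sum_score
8 | 2

Derivation:
After WHERE (1 rows):
books.qty | books.city | books.score | books.yr
7 | SF | 2 | 8
After GROUP BY (1 rows):
books.yr | sum_score
8 | 2
After ORDER BY (1 rows):
books.yr | sum_score
8 | 2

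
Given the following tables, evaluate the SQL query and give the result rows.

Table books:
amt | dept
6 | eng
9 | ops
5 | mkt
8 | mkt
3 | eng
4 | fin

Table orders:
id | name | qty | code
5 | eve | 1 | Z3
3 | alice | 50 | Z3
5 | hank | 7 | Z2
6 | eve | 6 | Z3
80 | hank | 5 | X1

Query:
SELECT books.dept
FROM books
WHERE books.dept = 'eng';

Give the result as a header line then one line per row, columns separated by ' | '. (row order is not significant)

== RESULT ==
books.dept
eng
eng

Derivation:
After WHERE (2 rows):
books.amt | books.dept
6 | eng
3 | eng
After SELECT (2 rows):
books.dept
eng
eng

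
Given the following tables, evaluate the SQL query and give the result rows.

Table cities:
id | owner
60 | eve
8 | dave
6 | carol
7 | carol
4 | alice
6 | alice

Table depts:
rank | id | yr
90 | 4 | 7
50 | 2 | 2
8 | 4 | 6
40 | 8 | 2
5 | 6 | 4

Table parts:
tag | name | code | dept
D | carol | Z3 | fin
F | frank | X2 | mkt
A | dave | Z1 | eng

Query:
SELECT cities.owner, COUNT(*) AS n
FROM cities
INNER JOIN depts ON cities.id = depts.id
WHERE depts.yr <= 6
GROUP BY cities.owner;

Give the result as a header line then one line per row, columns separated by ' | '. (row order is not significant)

== RESULT ==
cities.owner | n
dave | 1
carol | 1
alice | 2

Derivation:
After JOIN depts (5 rows):
cities.id | cities.owner | depts.rank | depts.id | depts.yr
8 | dave | 40 | 8 | 2
6 | carol | 5 | 6 | 4
4 | alice | 90 | 4 | 7
4 | alice | 8 | 4 | 6
6 | alice | 5 | 6 | 4
After WHERE (4 rows):
cities.id | cities.owner | depts.rank | depts.id | depts.yr
8 | dave | 40 | 8 | 2
6 | carol | 5 | 6 | 4
4 | alice | 8 | 4 | 6
6 | alice | 5 | 6 | 4
After GROUP BY (3 rows):
cities.owner | n
dave | 1
carol | 1
alice | 2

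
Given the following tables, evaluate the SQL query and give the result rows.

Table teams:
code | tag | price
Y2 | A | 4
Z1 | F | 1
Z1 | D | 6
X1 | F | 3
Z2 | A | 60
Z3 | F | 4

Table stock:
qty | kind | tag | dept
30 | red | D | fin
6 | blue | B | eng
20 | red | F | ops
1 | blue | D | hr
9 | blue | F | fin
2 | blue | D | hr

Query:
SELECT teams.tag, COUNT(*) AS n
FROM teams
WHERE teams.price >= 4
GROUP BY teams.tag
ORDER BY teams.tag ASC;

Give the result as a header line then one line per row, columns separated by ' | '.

== RESULT ==
teams.tag | n
A | 2
D | 1
F | 1

Derivation:
After WHERE (4 rows):
teams.code | teams.tag | teams.price
Y2 | A | 4
Z1 | D | 6
Z2 | A | 60
Z3 | F | 4
After GROUP BY (3 rows):
teams.tag | n
A | 2
D | 1
F | 1
After ORDER BY (3 rows):
teams.tag | n
A | 2
D | 1
F | 1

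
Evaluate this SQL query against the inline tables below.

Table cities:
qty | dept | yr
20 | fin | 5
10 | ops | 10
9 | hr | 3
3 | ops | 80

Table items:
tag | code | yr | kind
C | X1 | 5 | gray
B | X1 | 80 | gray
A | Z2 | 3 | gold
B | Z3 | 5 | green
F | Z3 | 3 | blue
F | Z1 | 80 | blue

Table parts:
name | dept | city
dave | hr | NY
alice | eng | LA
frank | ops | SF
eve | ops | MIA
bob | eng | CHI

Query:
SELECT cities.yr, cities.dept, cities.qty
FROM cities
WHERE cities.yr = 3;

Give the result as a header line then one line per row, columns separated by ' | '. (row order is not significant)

After WHERE (1 rows):
cities.qty | cities.dept | cities.yr
9 | hr | 3
After SELECT (1 rows):
cities.yr | cities.dept | cities.qty
3 | hr | 9

== RESULT ==
cities.yr | cities.dept | cities.qty
3 | hr | 9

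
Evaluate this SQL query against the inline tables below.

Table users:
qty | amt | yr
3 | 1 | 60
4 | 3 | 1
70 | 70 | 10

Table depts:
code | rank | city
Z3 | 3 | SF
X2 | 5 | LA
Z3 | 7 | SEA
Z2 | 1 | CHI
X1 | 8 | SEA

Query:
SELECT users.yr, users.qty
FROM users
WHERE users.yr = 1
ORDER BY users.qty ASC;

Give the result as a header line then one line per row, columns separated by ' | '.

After WHERE (1 rows):
users.qty | users.amt | users.yr
4 | 3 | 1
After SELECT (1 rows):
users.yr | users.qty
1 | 4
After ORDER BY (1 rows):
users.yr | users.qty
1 | 4

== RESULT ==
users.yr | users.qty
1 | 4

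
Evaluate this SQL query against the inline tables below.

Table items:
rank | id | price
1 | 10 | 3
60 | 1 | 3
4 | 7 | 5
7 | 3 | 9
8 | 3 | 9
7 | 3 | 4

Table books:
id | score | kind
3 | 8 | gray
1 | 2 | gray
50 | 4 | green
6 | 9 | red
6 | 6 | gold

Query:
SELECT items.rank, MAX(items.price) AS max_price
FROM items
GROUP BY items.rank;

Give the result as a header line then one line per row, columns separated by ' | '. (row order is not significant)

== RESULT ==
items.rank | max_price
1 | 3
60 | 3
4 | 5
7 | 9
8 | 9

Derivation:
After GROUP BY (5 rows):
items.rank | max_price
1 | 3
60 | 3
4 | 5
7 | 9
8 | 9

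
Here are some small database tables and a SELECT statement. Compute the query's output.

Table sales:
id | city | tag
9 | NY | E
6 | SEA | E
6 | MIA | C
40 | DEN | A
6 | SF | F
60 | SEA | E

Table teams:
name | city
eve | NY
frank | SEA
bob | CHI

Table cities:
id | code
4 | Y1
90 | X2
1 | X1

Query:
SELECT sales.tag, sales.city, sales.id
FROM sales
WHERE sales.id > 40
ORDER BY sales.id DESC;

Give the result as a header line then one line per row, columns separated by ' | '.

== RESULT ==
sales.tag | sales.city | sales.id
E | SEA | 60

Derivation:
After WHERE (1 rows):
sales.id | sales.city | sales.tag
60 | SEA | E
After SELECT (1 rows):
sales.tag | sales.city | sales.id
E | SEA | 60
After ORDER BY (1 rows):
sales.tag | sales.city | sales.id
E | SEA | 60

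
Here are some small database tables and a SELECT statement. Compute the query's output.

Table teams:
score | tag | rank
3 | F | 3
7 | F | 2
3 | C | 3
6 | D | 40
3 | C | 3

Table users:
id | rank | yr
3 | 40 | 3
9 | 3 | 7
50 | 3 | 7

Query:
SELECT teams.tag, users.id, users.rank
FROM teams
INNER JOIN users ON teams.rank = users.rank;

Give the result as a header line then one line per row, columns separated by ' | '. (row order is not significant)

After JOIN users (7 rows):
teams.score | teams.tag | teams.rank | users.id | users.rank | users.yr
3 | F | 3 | 9 | 3 | 7
3 | F | 3 | 50 | 3 | 7
3 | C | 3 | 9 | 3 | 7
3 | C | 3 | 50 | 3 | 7
6 | D | 40 | 3 | 40 | 3
3 | C | 3 | 9 | 3 | 7
3 | C | 3 | 50 | 3 | 7
After SELECT (7 rows):
teams.tag | users.id | users.rank
F | 9 | 3
F | 50 | 3
C | 9 | 3
C | 50 | 3
D | 3 | 40
C | 9 | 3
C | 50 | 3

== RESULT ==
teams.tag | users.id | users.rank
F | 9 | 3
F | 50 | 3
C | 9 | 3
C | 50 | 3
D | 3 | 40
C | 9 | 3
C | 50 | 3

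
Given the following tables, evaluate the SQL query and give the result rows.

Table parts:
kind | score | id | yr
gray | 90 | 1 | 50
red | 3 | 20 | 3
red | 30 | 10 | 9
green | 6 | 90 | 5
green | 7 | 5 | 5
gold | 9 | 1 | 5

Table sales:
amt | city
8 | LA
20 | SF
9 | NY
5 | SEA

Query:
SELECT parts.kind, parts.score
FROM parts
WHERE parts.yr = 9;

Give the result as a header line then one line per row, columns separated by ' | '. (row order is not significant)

After WHERE (1 rows):
parts.kind | parts.score | parts.id | parts.yr
red | 30 | 10 | 9
After SELECT (1 rows):
parts.kind | parts.score
red | 30

== RESULT ==
parts.kind | parts.score
red | 30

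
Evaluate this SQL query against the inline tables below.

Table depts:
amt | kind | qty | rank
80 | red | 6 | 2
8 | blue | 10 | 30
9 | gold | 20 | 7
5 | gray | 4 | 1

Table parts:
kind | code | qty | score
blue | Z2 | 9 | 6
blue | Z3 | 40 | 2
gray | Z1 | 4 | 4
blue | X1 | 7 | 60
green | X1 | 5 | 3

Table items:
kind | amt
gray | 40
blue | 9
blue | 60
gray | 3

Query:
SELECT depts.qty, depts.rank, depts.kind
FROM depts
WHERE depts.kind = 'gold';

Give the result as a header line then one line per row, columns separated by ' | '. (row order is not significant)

After WHERE (1 rows):
depts.amt | depts.kind | depts.qty | depts.rank
9 | gold | 20 | 7
After SELECT (1 rows):
depts.qty | depts.rank | depts.kind
20 | 7 | gold

== RESULT ==
depts.qty | depts.rank | depts.kind
20 | 7 | gold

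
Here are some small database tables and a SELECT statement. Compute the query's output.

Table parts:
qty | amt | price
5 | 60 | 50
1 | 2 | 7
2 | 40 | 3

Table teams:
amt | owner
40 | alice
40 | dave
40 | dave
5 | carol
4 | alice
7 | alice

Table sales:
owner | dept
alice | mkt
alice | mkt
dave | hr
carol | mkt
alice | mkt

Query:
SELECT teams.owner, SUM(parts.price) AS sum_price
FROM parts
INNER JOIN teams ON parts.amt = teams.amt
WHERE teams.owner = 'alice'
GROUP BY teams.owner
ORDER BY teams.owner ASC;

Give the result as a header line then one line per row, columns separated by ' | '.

== RESULT ==
teams.owner | sum_price
alice | 3

Derivation:
After JOIN teams (3 rows):
parts.qty | parts.amt | parts.price | teams.amt | teams.owner
2 | 40 | 3 | 40 | alice
2 | 40 | 3 | 40 | dave
2 | 40 | 3 | 40 | dave
After WHERE (1 rows):
parts.qty | parts.amt | parts.price | teams.amt | teams.owner
2 | 40 | 3 | 40 | alice
After GROUP BY (1 rows):
teams.owner | sum_price
alice | 3
After ORDER BY (1 rows):
teams.owner | sum_price
alice | 3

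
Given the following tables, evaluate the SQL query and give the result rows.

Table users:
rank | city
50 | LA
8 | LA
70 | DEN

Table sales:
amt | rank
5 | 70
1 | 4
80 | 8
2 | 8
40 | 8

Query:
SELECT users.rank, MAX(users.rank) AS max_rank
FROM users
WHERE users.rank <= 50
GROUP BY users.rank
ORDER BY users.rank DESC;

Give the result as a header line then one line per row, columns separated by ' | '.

After WHERE (2 rows):
users.rank | users.city
50 | LA
8 | LA
After GROUP BY (2 rows):
users.rank | max_rank
50 | 50
8 | 8
After ORDER BY (2 rows):
users.rank | max_rank
50 | 50
8 | 8

== RESULT ==
users.rank | max_rank
50 | 50
8 | 8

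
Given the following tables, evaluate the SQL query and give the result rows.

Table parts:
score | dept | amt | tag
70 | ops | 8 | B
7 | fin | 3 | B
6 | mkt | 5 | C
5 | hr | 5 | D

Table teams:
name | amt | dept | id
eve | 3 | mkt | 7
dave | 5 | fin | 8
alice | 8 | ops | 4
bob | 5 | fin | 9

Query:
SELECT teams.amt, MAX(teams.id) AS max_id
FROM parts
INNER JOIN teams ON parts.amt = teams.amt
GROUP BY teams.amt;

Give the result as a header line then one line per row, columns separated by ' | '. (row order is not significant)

== RESULT ==
teams.amt | max_id
8 | 4
3 | 7
5 | 9

Derivation:
After JOIN teams (6 rows):
parts.score | parts.dept | parts.amt | parts.tag | teams.name | teams.amt | teams.dept | teams.id
70 | ops | 8 | B | alice | 8 | ops | 4
7 | fin | 3 | B | eve | 3 | mkt | 7
6 | mkt | 5 | C | dave | 5 | fin | 8
6 | mkt | 5 | C | bob | 5 | fin | 9
5 | hr | 5 | D | dave | 5 | fin | 8
5 | hr | 5 | D | bob | 5 | fin | 9
After GROUP BY (3 rows):
teams.amt | max_id
8 | 4
3 | 7
5 | 9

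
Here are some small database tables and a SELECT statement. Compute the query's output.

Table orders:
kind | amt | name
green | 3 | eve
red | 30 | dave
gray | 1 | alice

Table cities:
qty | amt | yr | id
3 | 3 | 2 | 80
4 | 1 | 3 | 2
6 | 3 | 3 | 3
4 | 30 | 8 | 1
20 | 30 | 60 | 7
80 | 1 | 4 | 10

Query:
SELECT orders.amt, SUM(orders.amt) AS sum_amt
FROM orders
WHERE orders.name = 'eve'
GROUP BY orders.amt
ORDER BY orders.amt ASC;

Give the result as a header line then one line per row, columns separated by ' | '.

After WHERE (1 rows):
orders.kind | orders.amt | orders.name
green | 3 | eve
After GROUP BY (1 rows):
orders.amt | sum_amt
3 | 3
After ORDER BY (1 rows):
orders.amt | sum_amt
3 | 3

== RESULT ==
orders.amt | sum_amt
3 | 3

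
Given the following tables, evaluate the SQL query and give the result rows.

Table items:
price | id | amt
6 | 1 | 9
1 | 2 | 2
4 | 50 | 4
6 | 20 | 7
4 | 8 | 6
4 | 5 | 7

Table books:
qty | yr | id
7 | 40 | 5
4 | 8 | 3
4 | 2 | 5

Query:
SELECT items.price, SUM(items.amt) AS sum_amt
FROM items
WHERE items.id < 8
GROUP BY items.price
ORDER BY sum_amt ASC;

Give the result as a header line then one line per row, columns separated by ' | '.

== RESULT ==
items.price | sum_amt
1 | 2
4 | 7
6 | 9

Derivation:
After WHERE (3 rows):
items.price | items.id | items.amt
6 | 1 | 9
1 | 2 | 2
4 | 5 | 7
After GROUP BY (3 rows):
items.price | sum_amt
6 | 9
1 | 2
4 | 7
After ORDER BY (3 rows):
items.price | sum_amt
1 | 2
4 | 7
6 | 9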